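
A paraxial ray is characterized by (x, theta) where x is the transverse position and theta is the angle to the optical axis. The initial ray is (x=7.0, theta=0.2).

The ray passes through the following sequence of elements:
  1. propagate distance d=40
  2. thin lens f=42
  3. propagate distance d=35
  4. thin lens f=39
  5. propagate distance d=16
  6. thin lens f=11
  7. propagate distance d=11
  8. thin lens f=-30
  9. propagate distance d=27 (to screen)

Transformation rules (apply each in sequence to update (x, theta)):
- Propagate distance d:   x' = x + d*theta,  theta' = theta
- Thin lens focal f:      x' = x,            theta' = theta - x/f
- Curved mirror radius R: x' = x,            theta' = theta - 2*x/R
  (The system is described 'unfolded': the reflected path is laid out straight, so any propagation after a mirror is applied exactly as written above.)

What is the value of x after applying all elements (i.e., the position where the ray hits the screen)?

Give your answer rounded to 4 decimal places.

Answer: -26.7754

Derivation:
Initial: x=7.0000 theta=0.2000
After 1 (propagate distance d=40): x=15.0000 theta=0.2000
After 2 (thin lens f=42): x=15.0000 theta=-11/70 (≈-0.1571)
After 3 (propagate distance d=35): x=9.5000 theta=-11/70 (≈-0.1571)
After 4 (thin lens f=39): x=9.5000 theta=-547/1365 (≈-0.4007)
After 5 (propagate distance d=16): x=8431/2730 (≈3.0883) theta=-547/1365 (≈-0.4007)
After 6 (thin lens f=11): x=8431/2730 (≈3.0883) theta=-4093/6006 (≈-0.6815)
After 7 (propagate distance d=11): x=-6017/1365 (≈-4.4081) theta=-4093/6006 (≈-0.6815)
After 8 (thin lens f=-30): x=-6017/1365 (≈-4.4081) theta=-186581/225225 (≈-0.8284)
After 9 (propagate distance d=27 (to screen)): x=-154628/5775 (≈-26.7754) theta=-186581/225225 (≈-0.8284)
Rounded to 4 decimal places: x = -26.7754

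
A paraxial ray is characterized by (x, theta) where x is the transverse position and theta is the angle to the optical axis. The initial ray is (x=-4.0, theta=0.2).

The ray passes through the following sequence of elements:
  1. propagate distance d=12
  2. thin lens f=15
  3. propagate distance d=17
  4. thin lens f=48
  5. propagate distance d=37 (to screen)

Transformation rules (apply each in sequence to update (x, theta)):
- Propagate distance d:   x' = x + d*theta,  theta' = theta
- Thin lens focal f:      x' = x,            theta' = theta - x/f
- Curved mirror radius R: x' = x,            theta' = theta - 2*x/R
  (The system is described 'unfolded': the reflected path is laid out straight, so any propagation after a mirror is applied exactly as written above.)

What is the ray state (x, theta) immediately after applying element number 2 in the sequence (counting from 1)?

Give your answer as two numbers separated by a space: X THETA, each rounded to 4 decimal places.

Initial: x=-4.0000 theta=0.2000
After 1 (propagate distance d=12): x=-1.6000 theta=0.2000
After 2 (thin lens f=15): x=-1.6000 theta=23/75 (≈0.3067)
Rounded to 4 decimal places: x = -1.6000, theta = 0.3067

Answer: -1.6000 0.3067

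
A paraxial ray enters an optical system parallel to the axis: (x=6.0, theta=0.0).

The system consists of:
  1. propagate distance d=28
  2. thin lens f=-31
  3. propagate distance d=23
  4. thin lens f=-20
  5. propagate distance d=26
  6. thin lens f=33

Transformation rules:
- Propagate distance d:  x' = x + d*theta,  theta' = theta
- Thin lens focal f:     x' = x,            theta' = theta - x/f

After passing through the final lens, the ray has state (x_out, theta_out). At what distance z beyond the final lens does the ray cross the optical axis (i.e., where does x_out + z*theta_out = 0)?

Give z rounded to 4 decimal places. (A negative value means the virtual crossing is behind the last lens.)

Answer: 176.3915

Derivation:
Initial: x=6.0000 theta=0.0000
After 1 (propagate distance d=28): x=6.0000 theta=0.0000
After 2 (thin lens f=-31): x=6.0000 theta=6/31 (≈0.1935)
After 3 (propagate distance d=23): x=324/31 (≈10.4516) theta=6/31 (≈0.1935)
After 4 (thin lens f=-20): x=324/31 (≈10.4516) theta=111/155 (≈0.7161)
After 5 (propagate distance d=26): x=4506/155 (≈29.0710) theta=111/155 (≈0.7161)
After 6 (thin lens f=33): x=4506/155 (≈29.0710) theta=-281/1705 (≈-0.1648)
z_focus = -x_out/theta_out = -(4506/155)/(-281/1705) = 49566/281 ≈ 176.3915
Rounded to 4 decimal places: z = 176.3915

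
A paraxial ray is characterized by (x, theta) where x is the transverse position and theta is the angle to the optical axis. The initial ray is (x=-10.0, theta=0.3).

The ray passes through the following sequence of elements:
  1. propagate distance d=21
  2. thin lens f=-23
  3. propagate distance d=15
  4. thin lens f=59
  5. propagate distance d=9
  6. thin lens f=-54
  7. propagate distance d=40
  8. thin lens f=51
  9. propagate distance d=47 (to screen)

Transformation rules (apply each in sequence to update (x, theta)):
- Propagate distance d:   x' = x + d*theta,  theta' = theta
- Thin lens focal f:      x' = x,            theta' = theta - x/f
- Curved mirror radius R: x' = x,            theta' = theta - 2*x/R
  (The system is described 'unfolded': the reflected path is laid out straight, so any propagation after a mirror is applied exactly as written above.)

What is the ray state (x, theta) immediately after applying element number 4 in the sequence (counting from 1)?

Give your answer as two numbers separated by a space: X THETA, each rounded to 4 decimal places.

Initial: x=-10.0000 theta=0.3000
After 1 (propagate distance d=21): x=-3.7000 theta=0.3000
After 2 (thin lens f=-23): x=-3.7000 theta=16/115 (≈0.1391)
After 3 (propagate distance d=15): x=-371/230 (≈-1.6130) theta=16/115 (≈0.1391)
After 4 (thin lens f=59): x=-371/230 (≈-1.6130) theta=2259/13570 (≈0.1665)
Rounded to 4 decimal places: x = -1.6130, theta = 0.1665

Answer: -1.6130 0.1665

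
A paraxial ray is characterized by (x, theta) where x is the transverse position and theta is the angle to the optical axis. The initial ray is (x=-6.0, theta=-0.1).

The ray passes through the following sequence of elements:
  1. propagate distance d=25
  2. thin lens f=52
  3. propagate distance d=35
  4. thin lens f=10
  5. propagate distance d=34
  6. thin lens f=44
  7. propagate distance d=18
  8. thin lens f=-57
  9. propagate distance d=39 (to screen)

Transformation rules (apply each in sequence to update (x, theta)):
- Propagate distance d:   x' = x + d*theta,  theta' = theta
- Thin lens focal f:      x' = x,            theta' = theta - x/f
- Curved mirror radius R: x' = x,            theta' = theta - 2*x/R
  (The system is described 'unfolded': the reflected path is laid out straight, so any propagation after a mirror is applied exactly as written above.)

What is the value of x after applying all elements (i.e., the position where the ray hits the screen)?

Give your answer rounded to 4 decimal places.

Initial: x=-6.0000 theta=-0.1000
After 1 (propagate distance d=25): x=-8.5000 theta=-0.1000
After 2 (thin lens f=52): x=-8.5000 theta=33/520 (≈0.0635)
After 3 (propagate distance d=35): x=-653/104 (≈-6.2788) theta=33/520 (≈0.0635)
After 4 (thin lens f=10): x=-653/104 (≈-6.2788) theta=719/1040 (≈0.6913)
After 5 (propagate distance d=34): x=4479/260 (≈17.2269) theta=719/1040 (≈0.6913)
After 6 (thin lens f=44): x=4479/260 (≈17.2269) theta=343/1144 (≈0.2998)
After 7 (propagate distance d=18): x=16176/715 (≈22.6238) theta=343/1144 (≈0.2998)
After 8 (thin lens f=-57): x=16176/715 (≈22.6238) theta=75721/108680 (≈0.6967)
After 9 (propagate distance d=39 (to screen)): x=5411871/108680 (≈49.7964) theta=75721/108680 (≈0.6967)
Rounded to 4 decimal places: x = 49.7964

Answer: 49.7964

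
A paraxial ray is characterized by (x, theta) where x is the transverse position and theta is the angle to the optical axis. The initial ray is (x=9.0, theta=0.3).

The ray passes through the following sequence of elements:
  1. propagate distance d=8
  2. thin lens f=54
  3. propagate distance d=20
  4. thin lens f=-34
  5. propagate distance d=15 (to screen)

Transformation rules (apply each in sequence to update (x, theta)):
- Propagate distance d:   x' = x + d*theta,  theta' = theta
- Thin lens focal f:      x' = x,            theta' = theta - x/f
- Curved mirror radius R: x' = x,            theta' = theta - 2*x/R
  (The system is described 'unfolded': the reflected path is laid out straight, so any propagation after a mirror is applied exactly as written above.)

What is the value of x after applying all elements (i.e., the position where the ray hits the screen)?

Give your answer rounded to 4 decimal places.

Initial: x=9.0000 theta=0.3000
After 1 (propagate distance d=8): x=11.4000 theta=0.3000
After 2 (thin lens f=54): x=11.4000 theta=4/45 (≈0.0889)
After 3 (propagate distance d=20): x=593/45 (≈13.1778) theta=4/45 (≈0.0889)
After 4 (thin lens f=-34): x=593/45 (≈13.1778) theta=81/170 (≈0.4765)
After 5 (propagate distance d=15 (to screen)): x=31097/1530 (≈20.3248) theta=81/170 (≈0.4765)
Rounded to 4 decimal places: x = 20.3248

Answer: 20.3248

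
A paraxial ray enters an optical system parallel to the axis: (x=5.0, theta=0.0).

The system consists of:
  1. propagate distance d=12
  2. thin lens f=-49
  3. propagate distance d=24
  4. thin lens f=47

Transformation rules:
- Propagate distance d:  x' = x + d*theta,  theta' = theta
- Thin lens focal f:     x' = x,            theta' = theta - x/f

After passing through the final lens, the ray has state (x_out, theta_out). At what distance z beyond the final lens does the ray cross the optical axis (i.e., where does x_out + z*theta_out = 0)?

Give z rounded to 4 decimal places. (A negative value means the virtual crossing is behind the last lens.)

Answer: 131.9615

Derivation:
Initial: x=5.0000 theta=0.0000
After 1 (propagate distance d=12): x=5.0000 theta=0.0000
After 2 (thin lens f=-49): x=5.0000 theta=5/49 (≈0.1020)
After 3 (propagate distance d=24): x=365/49 (≈7.4490) theta=5/49 (≈0.1020)
After 4 (thin lens f=47): x=365/49 (≈7.4490) theta=-130/2303 (≈-0.0564)
z_focus = -x_out/theta_out = -(365/49)/(-130/2303) = 3431/26 ≈ 131.9615
Rounded to 4 decimal places: z = 131.9615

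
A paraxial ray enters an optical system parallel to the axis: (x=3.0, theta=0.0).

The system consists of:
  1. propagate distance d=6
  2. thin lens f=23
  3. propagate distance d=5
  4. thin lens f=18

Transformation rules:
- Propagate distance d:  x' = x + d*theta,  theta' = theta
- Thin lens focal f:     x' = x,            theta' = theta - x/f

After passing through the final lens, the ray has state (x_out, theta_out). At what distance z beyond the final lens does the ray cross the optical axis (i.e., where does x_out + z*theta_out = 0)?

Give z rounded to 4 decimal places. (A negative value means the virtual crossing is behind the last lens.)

Answer: 9.0000

Derivation:
Initial: x=3.0000 theta=0.0000
After 1 (propagate distance d=6): x=3.0000 theta=0.0000
After 2 (thin lens f=23): x=3.0000 theta=-3/23 (≈-0.1304)
After 3 (propagate distance d=5): x=54/23 (≈2.3478) theta=-3/23 (≈-0.1304)
After 4 (thin lens f=18): x=54/23 (≈2.3478) theta=-6/23 (≈-0.2609)
z_focus = -x_out/theta_out = -(54/23)/(-6/23) = 9.0000
Rounded to 4 decimal places: z = 9.0000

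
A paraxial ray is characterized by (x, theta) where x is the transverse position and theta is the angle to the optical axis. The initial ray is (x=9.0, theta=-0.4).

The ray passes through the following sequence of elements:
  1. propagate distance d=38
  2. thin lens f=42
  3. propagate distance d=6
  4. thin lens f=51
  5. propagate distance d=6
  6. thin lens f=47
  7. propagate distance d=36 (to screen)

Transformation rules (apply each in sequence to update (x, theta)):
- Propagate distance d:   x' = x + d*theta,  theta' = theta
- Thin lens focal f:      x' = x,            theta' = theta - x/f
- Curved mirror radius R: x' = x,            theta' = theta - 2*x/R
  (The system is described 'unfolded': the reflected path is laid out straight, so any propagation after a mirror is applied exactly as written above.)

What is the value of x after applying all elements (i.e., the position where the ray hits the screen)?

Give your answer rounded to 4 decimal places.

Answer: -5.5878

Derivation:
Initial: x=9.0000 theta=-0.4000
After 1 (propagate distance d=38): x=-6.2000 theta=-0.4000
After 2 (thin lens f=42): x=-6.2000 theta=-53/210 (≈-0.2524)
After 3 (propagate distance d=6): x=-54/7 (≈-7.7143) theta=-53/210 (≈-0.2524)
After 4 (thin lens f=51): x=-54/7 (≈-7.7143) theta=-361/3570 (≈-0.1011)
After 5 (propagate distance d=6): x=-4951/595 (≈-8.3210) theta=-361/3570 (≈-0.1011)
After 6 (thin lens f=47): x=-4951/595 (≈-8.3210) theta=12739/167790 (≈0.0759)
After 7 (propagate distance d=36 (to screen)): x=-156263/27965 (≈-5.5878) theta=12739/167790 (≈0.0759)
Rounded to 4 decimal places: x = -5.5878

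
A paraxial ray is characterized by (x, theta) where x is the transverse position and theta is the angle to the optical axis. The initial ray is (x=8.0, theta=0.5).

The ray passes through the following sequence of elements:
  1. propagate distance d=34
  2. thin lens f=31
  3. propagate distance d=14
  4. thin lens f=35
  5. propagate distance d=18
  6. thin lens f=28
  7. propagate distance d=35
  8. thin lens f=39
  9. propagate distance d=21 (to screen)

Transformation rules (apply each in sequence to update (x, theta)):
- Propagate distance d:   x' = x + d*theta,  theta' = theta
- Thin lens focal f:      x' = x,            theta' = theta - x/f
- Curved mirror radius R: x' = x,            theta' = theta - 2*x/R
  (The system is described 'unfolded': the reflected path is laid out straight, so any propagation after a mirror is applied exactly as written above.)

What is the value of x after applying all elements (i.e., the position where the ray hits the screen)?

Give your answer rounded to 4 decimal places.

Answer: -37.3013

Derivation:
Initial: x=8.0000 theta=0.5000
After 1 (propagate distance d=34): x=25.0000 theta=0.5000
After 2 (thin lens f=31): x=25.0000 theta=-19/62 (≈-0.3065)
After 3 (propagate distance d=14): x=642/31 (≈20.7097) theta=-19/62 (≈-0.3065)
After 4 (thin lens f=35): x=642/31 (≈20.7097) theta=-1949/2170 (≈-0.8982)
After 5 (propagate distance d=18): x=159/35 (≈4.5429) theta=-1949/2170 (≈-0.8982)
After 6 (thin lens f=28): x=159/35 (≈4.5429) theta=-6443/6076 (≈-1.0604)
After 7 (propagate distance d=35): x=-141359/4340 (≈-32.5712) theta=-6443/6076 (≈-1.0604)
After 8 (thin lens f=39): x=-141359/4340 (≈-32.5712) theta=-66718/296205 (≈-0.2252)
After 9 (propagate distance d=21 (to screen)): x=-2104539/56420 (≈-37.3013) theta=-66718/296205 (≈-0.2252)
Rounded to 4 decimal places: x = -37.3013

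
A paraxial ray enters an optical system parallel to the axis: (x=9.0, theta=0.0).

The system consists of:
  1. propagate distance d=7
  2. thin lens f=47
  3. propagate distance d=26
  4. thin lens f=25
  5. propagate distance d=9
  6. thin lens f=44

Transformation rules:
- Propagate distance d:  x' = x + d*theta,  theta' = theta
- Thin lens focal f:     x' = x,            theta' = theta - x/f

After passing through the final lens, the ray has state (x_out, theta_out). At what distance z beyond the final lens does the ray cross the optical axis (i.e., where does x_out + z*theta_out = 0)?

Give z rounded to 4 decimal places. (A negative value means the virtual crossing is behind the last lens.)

Answer: 2.2876

Derivation:
Initial: x=9.0000 theta=0.0000
After 1 (propagate distance d=7): x=9.0000 theta=0.0000
After 2 (thin lens f=47): x=9.0000 theta=-9/47 (≈-0.1915)
After 3 (propagate distance d=26): x=189/47 (≈4.0213) theta=-9/47 (≈-0.1915)
After 4 (thin lens f=25): x=189/47 (≈4.0213) theta=-414/1175 (≈-0.3523)
After 5 (propagate distance d=9): x=999/1175 (≈0.8502) theta=-414/1175 (≈-0.3523)
After 6 (thin lens f=44): x=999/1175 (≈0.8502) theta=-3843/10340 (≈-0.3717)
z_focus = -x_out/theta_out = -(999/1175)/(-3843/10340) = 4884/2135 ≈ 2.2876
Rounded to 4 decimal places: z = 2.2876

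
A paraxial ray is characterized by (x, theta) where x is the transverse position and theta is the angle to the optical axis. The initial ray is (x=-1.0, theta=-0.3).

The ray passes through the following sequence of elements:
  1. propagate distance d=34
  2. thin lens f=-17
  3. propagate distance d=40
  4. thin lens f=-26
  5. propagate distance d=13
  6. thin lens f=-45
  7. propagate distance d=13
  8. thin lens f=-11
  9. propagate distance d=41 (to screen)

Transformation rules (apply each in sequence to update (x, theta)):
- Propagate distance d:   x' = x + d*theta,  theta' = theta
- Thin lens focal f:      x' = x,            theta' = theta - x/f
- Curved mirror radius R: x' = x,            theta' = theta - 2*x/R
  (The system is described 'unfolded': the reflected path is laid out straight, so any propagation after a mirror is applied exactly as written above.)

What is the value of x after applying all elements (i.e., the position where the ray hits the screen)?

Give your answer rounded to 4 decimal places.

Answer: -901.4116

Derivation:
Initial: x=-1.0000 theta=-0.3000
After 1 (propagate distance d=34): x=-11.2000 theta=-0.3000
After 2 (thin lens f=-17): x=-11.2000 theta=-163/170 (≈-0.9588)
After 3 (propagate distance d=40): x=-4212/85 (≈-49.5529) theta=-163/170 (≈-0.9588)
After 4 (thin lens f=-26): x=-4212/85 (≈-49.5529) theta=-487/170 (≈-2.8647)
After 5 (propagate distance d=13): x=-2951/34 (≈-86.7941) theta=-487/170 (≈-2.8647)
After 6 (thin lens f=-45): x=-2951/34 (≈-86.7941) theta=-3667/765 (≈-4.7935)
After 7 (propagate distance d=13): x=-228137/1530 (≈-149.1092) theta=-3667/765 (≈-4.7935)
After 8 (thin lens f=-11): x=-228137/1530 (≈-149.1092) theta=-102937/5610 (≈-18.3488)
After 9 (propagate distance d=41 (to screen)): x=-7585379/8415 (≈-901.4116) theta=-102937/5610 (≈-18.3488)
Rounded to 4 decimal places: x = -901.4116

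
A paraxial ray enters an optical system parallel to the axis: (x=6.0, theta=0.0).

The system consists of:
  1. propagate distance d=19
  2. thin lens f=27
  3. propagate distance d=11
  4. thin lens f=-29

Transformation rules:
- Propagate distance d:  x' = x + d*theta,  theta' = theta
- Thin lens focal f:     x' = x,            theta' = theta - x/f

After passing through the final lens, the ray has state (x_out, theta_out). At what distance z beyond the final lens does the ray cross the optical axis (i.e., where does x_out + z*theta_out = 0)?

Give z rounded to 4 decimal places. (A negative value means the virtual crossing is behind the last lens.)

Initial: x=6.0000 theta=0.0000
After 1 (propagate distance d=19): x=6.0000 theta=0.0000
After 2 (thin lens f=27): x=6.0000 theta=-2/9 (≈-0.2222)
After 3 (propagate distance d=11): x=32/9 (≈3.5556) theta=-2/9 (≈-0.2222)
After 4 (thin lens f=-29): x=32/9 (≈3.5556) theta=-26/261 (≈-0.0996)
z_focus = -x_out/theta_out = -(32/9)/(-26/261) = 464/13 ≈ 35.6923
Rounded to 4 decimal places: z = 35.6923

Answer: 35.6923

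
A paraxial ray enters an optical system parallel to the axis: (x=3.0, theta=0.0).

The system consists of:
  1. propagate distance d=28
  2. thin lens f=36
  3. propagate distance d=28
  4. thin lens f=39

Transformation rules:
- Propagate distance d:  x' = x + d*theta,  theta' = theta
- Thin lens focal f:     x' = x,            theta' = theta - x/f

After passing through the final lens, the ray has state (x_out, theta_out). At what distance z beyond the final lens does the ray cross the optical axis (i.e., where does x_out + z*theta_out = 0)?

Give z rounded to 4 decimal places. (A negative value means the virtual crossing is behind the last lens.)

Answer: 6.6383

Derivation:
Initial: x=3.0000 theta=0.0000
After 1 (propagate distance d=28): x=3.0000 theta=0.0000
After 2 (thin lens f=36): x=3.0000 theta=-1/12 (≈-0.0833)
After 3 (propagate distance d=28): x=2/3 (≈0.6667) theta=-1/12 (≈-0.0833)
After 4 (thin lens f=39): x=2/3 (≈0.6667) theta=-47/468 (≈-0.1004)
z_focus = -x_out/theta_out = -(2/3)/(-47/468) = 312/47 ≈ 6.6383
Rounded to 4 decimal places: z = 6.6383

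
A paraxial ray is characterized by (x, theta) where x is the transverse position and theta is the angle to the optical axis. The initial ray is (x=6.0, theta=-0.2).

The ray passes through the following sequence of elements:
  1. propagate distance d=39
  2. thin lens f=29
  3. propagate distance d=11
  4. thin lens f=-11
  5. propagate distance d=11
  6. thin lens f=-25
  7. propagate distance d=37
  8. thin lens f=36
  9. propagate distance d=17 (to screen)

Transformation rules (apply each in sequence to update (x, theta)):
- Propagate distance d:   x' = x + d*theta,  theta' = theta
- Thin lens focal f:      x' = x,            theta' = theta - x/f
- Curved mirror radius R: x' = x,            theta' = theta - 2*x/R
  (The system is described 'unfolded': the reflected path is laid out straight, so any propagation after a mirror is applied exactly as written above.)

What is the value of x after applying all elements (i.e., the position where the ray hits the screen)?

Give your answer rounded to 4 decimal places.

Initial: x=6.0000 theta=-0.2000
After 1 (propagate distance d=39): x=-1.8000 theta=-0.2000
After 2 (thin lens f=29): x=-1.8000 theta=-4/29 (≈-0.1379)
After 3 (propagate distance d=11): x=-481/145 (≈-3.3172) theta=-4/29 (≈-0.1379)
After 4 (thin lens f=-11): x=-481/145 (≈-3.3172) theta=-701/1595 (≈-0.4395)
After 5 (propagate distance d=11): x=-1182/145 (≈-8.1517) theta=-701/1595 (≈-0.4395)
After 6 (thin lens f=-25): x=-1182/145 (≈-8.1517) theta=-30527/39875 (≈-0.7656)
After 7 (propagate distance d=37): x=-1454549/39875 (≈-36.4777) theta=-30527/39875 (≈-0.7656)
After 8 (thin lens f=36): x=-1454549/39875 (≈-36.4777) theta=355577/1435500 (≈0.2477)
After 9 (propagate distance d=17 (to screen)): x=-9263791/287100 (≈-32.2668) theta=355577/1435500 (≈0.2477)
Rounded to 4 decimal places: x = -32.2668

Answer: -32.2668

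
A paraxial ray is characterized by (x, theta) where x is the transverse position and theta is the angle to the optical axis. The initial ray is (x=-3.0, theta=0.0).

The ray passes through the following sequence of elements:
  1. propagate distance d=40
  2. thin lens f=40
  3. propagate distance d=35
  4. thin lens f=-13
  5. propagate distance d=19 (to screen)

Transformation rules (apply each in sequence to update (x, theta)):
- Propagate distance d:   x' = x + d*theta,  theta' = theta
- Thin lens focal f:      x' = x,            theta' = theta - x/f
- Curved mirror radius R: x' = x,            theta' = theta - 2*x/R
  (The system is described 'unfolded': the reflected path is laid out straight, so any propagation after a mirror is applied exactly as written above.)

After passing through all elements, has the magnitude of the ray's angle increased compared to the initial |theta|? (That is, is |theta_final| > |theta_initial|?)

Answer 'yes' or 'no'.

Initial: x=-3.0000 theta=0.0000
After 1 (propagate distance d=40): x=-3.0000 theta=0.0000
After 2 (thin lens f=40): x=-3.0000 theta=0.0750
After 3 (propagate distance d=35): x=-0.3750 theta=0.0750
After 4 (thin lens f=-13): x=-0.3750 theta=3/65 (≈0.0462)
After 5 (propagate distance d=19 (to screen)): x=261/520 (≈0.5019) theta=3/65 (≈0.0462)
|theta_initial|=0.0000 |theta_final|=3/65 (≈0.0462) -> increased

Answer: yes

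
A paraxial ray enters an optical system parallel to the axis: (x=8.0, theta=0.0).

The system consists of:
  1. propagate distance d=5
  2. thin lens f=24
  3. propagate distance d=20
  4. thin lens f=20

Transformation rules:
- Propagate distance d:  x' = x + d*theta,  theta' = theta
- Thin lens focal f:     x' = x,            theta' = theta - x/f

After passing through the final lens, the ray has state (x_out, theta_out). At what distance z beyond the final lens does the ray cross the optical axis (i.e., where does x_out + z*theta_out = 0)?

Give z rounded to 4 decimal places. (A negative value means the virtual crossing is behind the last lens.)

Answer: 3.3333

Derivation:
Initial: x=8.0000 theta=0.0000
After 1 (propagate distance d=5): x=8.0000 theta=0.0000
After 2 (thin lens f=24): x=8.0000 theta=-1/3 (≈-0.3333)
After 3 (propagate distance d=20): x=4/3 (≈1.3333) theta=-1/3 (≈-0.3333)
After 4 (thin lens f=20): x=4/3 (≈1.3333) theta=-0.4000
z_focus = -x_out/theta_out = -(4/3)/(-0.4000) = 10/3 ≈ 3.3333
Rounded to 4 decimal places: z = 3.3333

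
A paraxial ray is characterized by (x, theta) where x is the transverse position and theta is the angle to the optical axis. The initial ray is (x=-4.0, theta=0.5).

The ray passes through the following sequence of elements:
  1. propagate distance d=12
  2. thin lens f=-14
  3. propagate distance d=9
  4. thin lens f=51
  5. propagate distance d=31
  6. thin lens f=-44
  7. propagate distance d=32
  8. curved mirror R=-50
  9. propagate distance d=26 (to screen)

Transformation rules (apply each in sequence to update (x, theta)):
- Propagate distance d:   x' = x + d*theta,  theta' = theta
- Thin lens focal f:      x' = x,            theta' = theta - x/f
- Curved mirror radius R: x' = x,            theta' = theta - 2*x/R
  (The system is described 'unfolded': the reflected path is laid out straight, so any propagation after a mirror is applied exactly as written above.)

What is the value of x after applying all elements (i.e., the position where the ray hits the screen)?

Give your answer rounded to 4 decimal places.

Initial: x=-4.0000 theta=0.5000
After 1 (propagate distance d=12): x=2.0000 theta=0.5000
After 2 (thin lens f=-14): x=2.0000 theta=9/14 (≈0.6429)
After 3 (propagate distance d=9): x=109/14 (≈7.7857) theta=9/14 (≈0.6429)
After 4 (thin lens f=51): x=109/14 (≈7.7857) theta=25/51 (≈0.4902)
After 5 (propagate distance d=31): x=16409/714 (≈22.9818) theta=25/51 (≈0.4902)
After 6 (thin lens f=-44): x=16409/714 (≈22.9818) theta=10603/10472 (≈1.0125)
After 7 (propagate distance d=32): x=434971/7854 (≈55.3821) theta=10603/10472 (≈1.0125)
After 8 (curved mirror R=-50): x=434971/7854 (≈55.3821) theta=2535109/785400 (≈3.2278)
After 9 (propagate distance d=26 (to screen)): x=18234989/130900 (≈139.3047) theta=2535109/785400 (≈3.2278)
Rounded to 4 decimal places: x = 139.3047

Answer: 139.3047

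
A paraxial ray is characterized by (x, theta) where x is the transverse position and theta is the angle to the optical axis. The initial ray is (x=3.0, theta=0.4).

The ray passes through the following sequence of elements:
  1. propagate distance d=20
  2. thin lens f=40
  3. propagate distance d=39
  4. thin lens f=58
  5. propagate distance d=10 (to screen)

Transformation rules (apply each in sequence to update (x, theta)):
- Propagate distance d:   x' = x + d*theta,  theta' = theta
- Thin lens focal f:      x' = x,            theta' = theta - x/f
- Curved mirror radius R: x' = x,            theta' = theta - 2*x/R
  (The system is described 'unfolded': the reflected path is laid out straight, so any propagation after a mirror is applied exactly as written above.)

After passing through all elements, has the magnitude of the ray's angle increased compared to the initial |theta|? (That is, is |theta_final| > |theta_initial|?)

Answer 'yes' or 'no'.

Initial: x=3.0000 theta=0.4000
After 1 (propagate distance d=20): x=11.0000 theta=0.4000
After 2 (thin lens f=40): x=11.0000 theta=0.1250
After 3 (propagate distance d=39): x=15.8750 theta=0.1250
After 4 (thin lens f=58): x=15.8750 theta=-69/464 (≈-0.1487)
After 5 (propagate distance d=10 (to screen)): x=1669/116 (≈14.3879) theta=-69/464 (≈-0.1487)
|theta_initial|=0.4000 |theta_final|=69/464 (≈0.1487) -> not increased

Answer: no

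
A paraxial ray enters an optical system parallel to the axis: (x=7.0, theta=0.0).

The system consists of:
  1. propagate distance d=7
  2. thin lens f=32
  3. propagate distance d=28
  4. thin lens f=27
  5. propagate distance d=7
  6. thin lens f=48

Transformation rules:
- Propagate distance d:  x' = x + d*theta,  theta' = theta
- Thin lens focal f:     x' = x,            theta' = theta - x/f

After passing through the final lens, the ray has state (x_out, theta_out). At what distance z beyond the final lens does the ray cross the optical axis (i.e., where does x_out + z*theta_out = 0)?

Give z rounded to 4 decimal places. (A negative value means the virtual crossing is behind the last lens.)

Answer: -3.7941

Derivation:
Initial: x=7.0000 theta=0.0000
After 1 (propagate distance d=7): x=7.0000 theta=0.0000
After 2 (thin lens f=32): x=7.0000 theta=-7/32 (≈-0.2188)
After 3 (propagate distance d=28): x=0.8750 theta=-7/32 (≈-0.2188)
After 4 (thin lens f=27): x=0.8750 theta=-217/864 (≈-0.2512)
After 5 (propagate distance d=7): x=-763/864 (≈-0.8831) theta=-217/864 (≈-0.2512)
After 6 (thin lens f=48): x=-763/864 (≈-0.8831) theta=-9653/41472 (≈-0.2328)
z_focus = -x_out/theta_out = -(-763/864)/(-9653/41472) = -5232/1379 ≈ -3.7941
Rounded to 4 decimal places: z = -3.7941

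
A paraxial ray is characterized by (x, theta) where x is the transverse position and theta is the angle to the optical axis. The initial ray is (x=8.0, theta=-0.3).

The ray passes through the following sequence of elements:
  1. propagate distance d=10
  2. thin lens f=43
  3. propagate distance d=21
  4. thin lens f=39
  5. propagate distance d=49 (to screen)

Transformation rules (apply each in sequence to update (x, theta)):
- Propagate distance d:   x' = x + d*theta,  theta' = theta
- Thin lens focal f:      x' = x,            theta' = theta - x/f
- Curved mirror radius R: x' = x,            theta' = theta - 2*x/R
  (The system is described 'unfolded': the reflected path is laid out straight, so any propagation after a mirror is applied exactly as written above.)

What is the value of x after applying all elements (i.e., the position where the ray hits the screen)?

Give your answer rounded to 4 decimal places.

Initial: x=8.0000 theta=-0.3000
After 1 (propagate distance d=10): x=5.0000 theta=-0.3000
After 2 (thin lens f=43): x=5.0000 theta=-179/430 (≈-0.4163)
After 3 (propagate distance d=21): x=-1609/430 (≈-3.7419) theta=-179/430 (≈-0.4163)
After 4 (thin lens f=39): x=-1609/430 (≈-3.7419) theta=-2686/8385 (≈-0.3203)
After 5 (propagate distance d=49 (to screen)): x=-325979/16770 (≈-19.4382) theta=-2686/8385 (≈-0.3203)
Rounded to 4 decimal places: x = -19.4382

Answer: -19.4382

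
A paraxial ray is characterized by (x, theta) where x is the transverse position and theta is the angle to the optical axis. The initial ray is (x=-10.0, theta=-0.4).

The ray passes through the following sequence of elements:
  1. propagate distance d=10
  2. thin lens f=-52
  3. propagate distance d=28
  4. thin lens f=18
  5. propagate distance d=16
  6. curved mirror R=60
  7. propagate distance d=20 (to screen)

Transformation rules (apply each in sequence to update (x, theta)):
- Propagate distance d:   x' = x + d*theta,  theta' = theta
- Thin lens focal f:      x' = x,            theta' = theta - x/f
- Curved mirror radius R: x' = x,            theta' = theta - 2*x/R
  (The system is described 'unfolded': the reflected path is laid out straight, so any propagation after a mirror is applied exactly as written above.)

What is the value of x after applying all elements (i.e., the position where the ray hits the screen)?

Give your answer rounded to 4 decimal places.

Initial: x=-10.0000 theta=-0.4000
After 1 (propagate distance d=10): x=-14.0000 theta=-0.4000
After 2 (thin lens f=-52): x=-14.0000 theta=-87/130 (≈-0.6692)
After 3 (propagate distance d=28): x=-2128/65 (≈-32.7385) theta=-87/130 (≈-0.6692)
After 4 (thin lens f=18): x=-2128/65 (≈-32.7385) theta=269/234 (≈1.1496)
After 5 (propagate distance d=16): x=-8392/585 (≈-14.3453) theta=269/234 (≈1.1496)
After 6 (curved mirror R=60): x=-8392/585 (≈-14.3453) theta=28567/17550 (≈1.6277)
After 7 (propagate distance d=20 (to screen)): x=31958/1755 (≈18.2097) theta=28567/17550 (≈1.6277)
Rounded to 4 decimal places: x = 18.2097

Answer: 18.2097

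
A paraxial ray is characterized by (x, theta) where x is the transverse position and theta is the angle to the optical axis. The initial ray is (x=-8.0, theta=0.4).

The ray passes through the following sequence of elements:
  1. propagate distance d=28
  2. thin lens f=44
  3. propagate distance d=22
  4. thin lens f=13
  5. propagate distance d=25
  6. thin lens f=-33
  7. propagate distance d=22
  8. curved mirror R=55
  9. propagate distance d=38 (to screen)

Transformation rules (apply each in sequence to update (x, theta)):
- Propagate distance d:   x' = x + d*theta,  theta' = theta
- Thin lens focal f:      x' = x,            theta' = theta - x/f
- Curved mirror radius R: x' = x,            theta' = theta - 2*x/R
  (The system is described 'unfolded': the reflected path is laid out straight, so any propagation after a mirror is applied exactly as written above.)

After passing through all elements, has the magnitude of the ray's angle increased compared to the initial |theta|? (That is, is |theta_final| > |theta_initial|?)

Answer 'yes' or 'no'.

Answer: no

Derivation:
Initial: x=-8.0000 theta=0.4000
After 1 (propagate distance d=28): x=3.2000 theta=0.4000
After 2 (thin lens f=44): x=3.2000 theta=18/55 (≈0.3273)
After 3 (propagate distance d=22): x=10.4000 theta=18/55 (≈0.3273)
After 4 (thin lens f=13): x=10.4000 theta=-26/55 (≈-0.4727)
After 5 (propagate distance d=25): x=-78/55 (≈-1.4182) theta=-26/55 (≈-0.4727)
After 6 (thin lens f=-33): x=-78/55 (≈-1.4182) theta=-312/605 (≈-0.5157)
After 7 (propagate distance d=22): x=-702/55 (≈-12.7636) theta=-312/605 (≈-0.5157)
After 8 (curved mirror R=55): x=-702/55 (≈-12.7636) theta=-156/3025 (≈-0.0516)
After 9 (propagate distance d=38 (to screen)): x=-44538/3025 (≈-14.7233) theta=-156/3025 (≈-0.0516)
|theta_initial|=0.4000 |theta_final|=156/3025 (≈0.0516) -> not increased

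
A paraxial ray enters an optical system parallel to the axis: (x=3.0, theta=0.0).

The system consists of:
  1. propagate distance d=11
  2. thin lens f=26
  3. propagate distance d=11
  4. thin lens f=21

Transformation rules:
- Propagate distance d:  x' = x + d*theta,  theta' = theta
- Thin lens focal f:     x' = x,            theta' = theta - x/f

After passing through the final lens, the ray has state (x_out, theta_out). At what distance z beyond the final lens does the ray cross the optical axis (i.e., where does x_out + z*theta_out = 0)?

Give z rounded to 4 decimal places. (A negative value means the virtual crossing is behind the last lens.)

Answer: 8.7500

Derivation:
Initial: x=3.0000 theta=0.0000
After 1 (propagate distance d=11): x=3.0000 theta=0.0000
After 2 (thin lens f=26): x=3.0000 theta=-3/26 (≈-0.1154)
After 3 (propagate distance d=11): x=45/26 (≈1.7308) theta=-3/26 (≈-0.1154)
After 4 (thin lens f=21): x=45/26 (≈1.7308) theta=-18/91 (≈-0.1978)
z_focus = -x_out/theta_out = -(45/26)/(-18/91) = 8.7500
Rounded to 4 decimal places: z = 8.7500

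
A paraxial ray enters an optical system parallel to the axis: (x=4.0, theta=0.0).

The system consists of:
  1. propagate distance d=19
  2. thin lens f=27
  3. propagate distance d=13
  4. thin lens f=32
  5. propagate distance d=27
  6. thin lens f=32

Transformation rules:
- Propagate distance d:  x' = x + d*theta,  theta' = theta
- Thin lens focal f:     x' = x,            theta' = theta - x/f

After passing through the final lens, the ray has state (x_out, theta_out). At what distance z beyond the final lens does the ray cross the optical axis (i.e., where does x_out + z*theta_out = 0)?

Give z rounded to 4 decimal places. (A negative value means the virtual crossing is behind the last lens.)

Initial: x=4.0000 theta=0.0000
After 1 (propagate distance d=19): x=4.0000 theta=0.0000
After 2 (thin lens f=27): x=4.0000 theta=-4/27 (≈-0.1481)
After 3 (propagate distance d=13): x=56/27 (≈2.0741) theta=-4/27 (≈-0.1481)
After 4 (thin lens f=32): x=56/27 (≈2.0741) theta=-23/108 (≈-0.2130)
After 5 (propagate distance d=27): x=-397/108 (≈-3.6759) theta=-23/108 (≈-0.2130)
After 6 (thin lens f=32): x=-397/108 (≈-3.6759) theta=-113/1152 (≈-0.0981)
z_focus = -x_out/theta_out = -(-397/108)/(-113/1152) = -12704/339 ≈ -37.4749
Rounded to 4 decimal places: z = -37.4749

Answer: -37.4749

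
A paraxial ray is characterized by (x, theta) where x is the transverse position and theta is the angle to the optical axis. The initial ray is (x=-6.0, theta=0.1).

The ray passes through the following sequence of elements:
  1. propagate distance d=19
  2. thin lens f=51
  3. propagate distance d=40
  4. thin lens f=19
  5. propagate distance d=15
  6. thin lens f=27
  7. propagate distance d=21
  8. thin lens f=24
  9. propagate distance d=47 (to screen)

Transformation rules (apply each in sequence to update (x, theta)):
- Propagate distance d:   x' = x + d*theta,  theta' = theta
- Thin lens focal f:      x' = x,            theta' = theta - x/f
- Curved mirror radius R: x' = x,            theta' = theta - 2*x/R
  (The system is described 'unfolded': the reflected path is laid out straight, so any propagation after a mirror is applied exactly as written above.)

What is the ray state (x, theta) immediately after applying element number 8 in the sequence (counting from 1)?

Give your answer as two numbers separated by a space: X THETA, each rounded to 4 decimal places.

Initial: x=-6.0000 theta=0.1000
After 1 (propagate distance d=19): x=-4.1000 theta=0.1000
After 2 (thin lens f=51): x=-4.1000 theta=46/255 (≈0.1804)
After 3 (propagate distance d=40): x=1589/510 (≈3.1157) theta=46/255 (≈0.1804)
After 4 (thin lens f=19): x=1589/510 (≈3.1157) theta=53/3230 (≈0.0164)
After 5 (propagate distance d=15): x=16288/4845 (≈3.3618) theta=53/3230 (≈0.0164)
After 6 (thin lens f=27): x=16288/4845 (≈3.3618) theta=-28283/261630 (≈-0.1081)
After 7 (propagate distance d=21): x=95203/87210 (≈1.0917) theta=-28283/261630 (≈-0.1081)
After 8 (thin lens f=24): x=95203/87210 (≈1.0917) theta=-321467/2093040 (≈-0.1536)
Rounded to 4 decimal places: x = 1.0917, theta = -0.1536

Answer: 1.0917 -0.1536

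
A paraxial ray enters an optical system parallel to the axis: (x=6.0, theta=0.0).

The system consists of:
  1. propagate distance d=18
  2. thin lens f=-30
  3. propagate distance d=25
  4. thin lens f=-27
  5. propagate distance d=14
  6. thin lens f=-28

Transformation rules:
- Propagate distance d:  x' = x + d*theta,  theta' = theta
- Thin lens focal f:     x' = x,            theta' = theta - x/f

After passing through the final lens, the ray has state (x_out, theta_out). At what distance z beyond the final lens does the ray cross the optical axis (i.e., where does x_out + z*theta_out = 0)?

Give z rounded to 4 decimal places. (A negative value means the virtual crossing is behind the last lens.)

Initial: x=6.0000 theta=0.0000
After 1 (propagate distance d=18): x=6.0000 theta=0.0000
After 2 (thin lens f=-30): x=6.0000 theta=0.2000
After 3 (propagate distance d=25): x=11.0000 theta=0.2000
After 4 (thin lens f=-27): x=11.0000 theta=82/135 (≈0.6074)
After 5 (propagate distance d=14): x=2633/135 (≈19.5037) theta=82/135 (≈0.6074)
After 6 (thin lens f=-28): x=2633/135 (≈19.5037) theta=1643/1260 (≈1.3040)
z_focus = -x_out/theta_out = -(2633/135)/(1643/1260) = -73724/4929 ≈ -14.9572
Rounded to 4 decimal places: z = -14.9572

Answer: -14.9572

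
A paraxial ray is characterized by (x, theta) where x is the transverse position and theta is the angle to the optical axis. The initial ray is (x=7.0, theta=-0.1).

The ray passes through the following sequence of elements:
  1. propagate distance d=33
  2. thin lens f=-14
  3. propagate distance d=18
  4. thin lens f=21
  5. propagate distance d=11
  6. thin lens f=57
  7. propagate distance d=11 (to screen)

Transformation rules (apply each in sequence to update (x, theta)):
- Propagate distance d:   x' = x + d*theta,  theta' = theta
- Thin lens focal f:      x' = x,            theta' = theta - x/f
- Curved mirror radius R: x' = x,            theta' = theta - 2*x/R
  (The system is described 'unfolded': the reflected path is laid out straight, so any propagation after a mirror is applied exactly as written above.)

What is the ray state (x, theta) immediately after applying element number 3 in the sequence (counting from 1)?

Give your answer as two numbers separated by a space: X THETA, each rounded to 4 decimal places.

Answer: 6.6571 0.1643

Derivation:
Initial: x=7.0000 theta=-0.1000
After 1 (propagate distance d=33): x=3.7000 theta=-0.1000
After 2 (thin lens f=-14): x=3.7000 theta=23/140 (≈0.1643)
After 3 (propagate distance d=18): x=233/35 (≈6.6571) theta=23/140 (≈0.1643)
Rounded to 4 decimal places: x = 6.6571, theta = 0.1643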